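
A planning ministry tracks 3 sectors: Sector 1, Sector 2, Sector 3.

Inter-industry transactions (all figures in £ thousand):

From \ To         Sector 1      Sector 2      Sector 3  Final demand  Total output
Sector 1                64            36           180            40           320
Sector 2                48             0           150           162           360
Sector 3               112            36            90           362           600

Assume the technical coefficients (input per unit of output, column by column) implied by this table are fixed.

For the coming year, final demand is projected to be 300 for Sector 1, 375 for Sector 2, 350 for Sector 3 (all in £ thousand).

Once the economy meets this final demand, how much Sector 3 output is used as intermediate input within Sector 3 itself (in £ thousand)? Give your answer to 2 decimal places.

Technical coefficients a_ij = z_ij / X_j:
  a_11 = 64/320 = 0.20, a_21 = 48/320 = 0.15, a_31 = 112/320 = 0.35
  a_12 = 36/360 = 0.10, a_22 = 0/360 = 0.00, a_32 = 36/360 = 0.10
  a_13 = 180/600 = 0.30, a_23 = 150/600 = 0.25, a_33 = 90/600 = 0.15
I − A =
  [   0.80    -0.10    -0.30]
  [  -0.15     1.00    -0.25]
  [  -0.35    -0.10     0.85]
Cofactors of I−A, C_ij = (−1)^(i+j)·(minor ij) (rows/columns in the sector order above):
  C_11 = (1.00)(0.85) − (-0.25)(-0.10) = 0.8250
  C_12 = −[(-0.15)(0.85) − (-0.25)(-0.35)] = 0.2150
  C_13 = (-0.15)(-0.10) − (1.00)(-0.35) = 0.3650
  C_21 = −[(-0.10)(0.85) − (-0.30)(-0.10)] = 0.1150
  C_22 = (0.80)(0.85) − (-0.30)(-0.35) = 0.5750
  C_23 = −[(0.80)(-0.10) − (-0.10)(-0.35)] = 0.1150
  C_31 = (-0.10)(-0.25) − (-0.30)(1.00) = 0.3250
  C_32 = −[(0.80)(-0.25) − (-0.30)(-0.15)] = 0.2450
  C_33 = (0.80)(1.00) − (-0.10)(-0.15) = 0.7850
det(I−A) = Σ_j (I−A)_1j·C_1j = (0.80)(0.8250) + (-0.10)(0.2150) + (-0.30)(0.3650) = 0.5290
adj(I−A) = Cᵀ =
  [ 0.8250   0.1150   0.3250]
  [ 0.2150   0.5750   0.2450]
  [ 0.3650   0.1150   0.7850]
(I − A)⁻¹ = adj(I−A) / det(I−A) ≈
  [   1.5595     0.2174     0.6144]
  [   0.4064     1.0870     0.4631]
  [   0.6900     0.2174     1.4839]
First solve x = (I − A)⁻¹ d = adj(I−A)·d / det(I−A); in particular x_3 = (0.3650·300 + 0.1150·375 + 0.7850·350) / 0.5290 = 427.375 / 0.5290 ≈ 807.8922.
Intermediate flow from 3 to 3: z_33 = a_33 · x_3 = 0.15 × 427.375 / 0.5290 = 64.10625 / 0.5290 ≈ 121.18.

z_33 = 121.18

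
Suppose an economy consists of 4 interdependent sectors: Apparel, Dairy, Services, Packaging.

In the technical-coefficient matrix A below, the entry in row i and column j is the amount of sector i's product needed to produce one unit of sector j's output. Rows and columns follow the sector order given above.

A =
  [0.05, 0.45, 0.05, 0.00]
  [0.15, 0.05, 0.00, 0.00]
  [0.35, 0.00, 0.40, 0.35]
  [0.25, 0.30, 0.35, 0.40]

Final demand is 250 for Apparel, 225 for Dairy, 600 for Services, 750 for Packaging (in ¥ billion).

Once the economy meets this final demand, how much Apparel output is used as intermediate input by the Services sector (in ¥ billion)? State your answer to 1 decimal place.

I − A =
  [   0.95    -0.45    -0.05     0.00]
  [  -0.15     0.95     0.00     0.00]
  [  -0.35     0.00     0.60    -0.35]
  [  -0.25    -0.30    -0.35     0.60]
Compute the cofactors C_ij = (−1)^(i+j)·(3×3 minor ij) of I−A; the adjugate is their transpose:
adj(I−A) = Cᵀ =
  [ 0.225625   0.112125   0.028500   0.016625]
  [ 0.035625   0.210750   0.004500   0.002625]
  [ 0.298375   0.233625   0.501000   0.292250]
  [ 0.285875   0.288375   0.306375   0.484375]
det(I−A) = Σ_j (I−A)_1j·C_1j = (0.95)(0.225625) + (-0.45)(0.035625) + (-0.05)(0.298375) + (0.00)(0.285875) = 0.18339375
(I − A)⁻¹ = adj(I−A) / det(I−A) ≈
  [   1.2303     0.6114     0.1554     0.0907]
  [   0.1943     1.1492     0.0245     0.0143]
  [   1.6270     1.2739     2.7318     1.5936]
  [   1.5588     1.5724     1.6706     2.6412]
First solve x = (I − A)⁻¹ d = adj(I−A)·d / det(I−A); in particular x_3 = (0.298375·250 + 0.233625·225 + 0.501000·600 + 0.292250·750) / 0.18339375 = 646.946875 / 0.18339375 ≈ 3527.639.
Intermediate flow from 1 to 3: z_13 = a_13 · x_3 = 0.05 × 646.946875 / 0.18339375 = 32.34734375 / 0.18339375 ≈ 176.4.

z_13 = 176.4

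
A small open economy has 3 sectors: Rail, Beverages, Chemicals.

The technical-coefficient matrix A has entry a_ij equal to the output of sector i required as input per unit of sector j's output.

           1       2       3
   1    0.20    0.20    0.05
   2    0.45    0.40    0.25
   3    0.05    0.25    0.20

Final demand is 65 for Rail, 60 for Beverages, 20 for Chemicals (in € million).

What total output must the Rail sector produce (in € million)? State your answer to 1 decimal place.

x_1 = 154.9

I − A =
  [   0.80    -0.20    -0.05]
  [  -0.45     0.60    -0.25]
  [  -0.05    -0.25     0.80]
Cofactors of I−A, C_ij = (−1)^(i+j)·(minor ij) (rows/columns in the sector order above):
  C_11 = (0.60)(0.80) − (-0.25)(-0.25) = 0.4175
  C_12 = −[(-0.45)(0.80) − (-0.25)(-0.05)] = 0.3725
  C_13 = (-0.45)(-0.25) − (0.60)(-0.05) = 0.1425
  C_21 = −[(-0.20)(0.80) − (-0.05)(-0.25)] = 0.1725
  C_22 = (0.80)(0.80) − (-0.05)(-0.05) = 0.6375
  C_23 = −[(0.80)(-0.25) − (-0.20)(-0.05)] = 0.2100
  C_31 = (-0.20)(-0.25) − (-0.05)(0.60) = 0.0800
  C_32 = −[(0.80)(-0.25) − (-0.05)(-0.45)] = 0.2225
  C_33 = (0.80)(0.60) − (-0.20)(-0.45) = 0.3900
det(I−A) = Σ_j (I−A)_1j·C_1j = (0.80)(0.4175) + (-0.20)(0.3725) + (-0.05)(0.1425) = 0.252375
adj(I−A) = Cᵀ =
  [ 0.4175   0.1725   0.0800]
  [ 0.3725   0.6375   0.2225]
  [ 0.1425   0.2100   0.3900]
(I − A)⁻¹ = adj(I−A) / det(I−A) ≈
  [   1.6543     0.6835     0.3170]
  [   1.4760     2.5260     0.8816]
  [   0.5646     0.8321     1.5453]
x = (I − A)⁻¹ d = adj(I−A)·d / det(I−A), with det(I−A) = 0.252375:
  x_1 = (0.4175·65 + 0.1725·60 + 0.0800·20) / 0.252375 = 39.0875 / 0.252375 ≈ 154.9
  x_2 = (0.3725·65 + 0.6375·60 + 0.2225·20) / 0.252375 = 66.9125 / 0.252375 ≈ 265.1
  x_3 = (0.1425·65 + 0.2100·60 + 0.3900·20) / 0.252375 = 29.6625 / 0.252375 ≈ 117.5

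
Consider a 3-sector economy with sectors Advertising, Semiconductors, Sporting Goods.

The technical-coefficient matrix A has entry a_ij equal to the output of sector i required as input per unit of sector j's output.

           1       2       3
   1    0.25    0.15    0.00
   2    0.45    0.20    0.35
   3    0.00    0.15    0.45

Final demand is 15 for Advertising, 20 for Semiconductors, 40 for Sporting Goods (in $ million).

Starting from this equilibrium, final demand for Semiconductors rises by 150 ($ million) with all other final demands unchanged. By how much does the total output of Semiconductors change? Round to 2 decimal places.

Δx_2 = 244.08

I − A =
  [   0.75    -0.15     0.00]
  [  -0.45     0.80    -0.35]
  [   0.00    -0.15     0.55]
Cofactors of I−A, C_ij = (−1)^(i+j)·(minor ij) (rows/columns in the sector order above):
  C_11 = (0.80)(0.55) − (-0.35)(-0.15) = 0.3875
  C_12 = −[(-0.45)(0.55) − (-0.35)(0.00)] = 0.2475
  C_13 = (-0.45)(-0.15) − (0.80)(0.00) = 0.0675
  C_21 = −[(-0.15)(0.55) − (0.00)(-0.15)] = 0.0825
  C_22 = (0.75)(0.55) − (0.00)(0.00) = 0.4125
  C_23 = −[(0.75)(-0.15) − (-0.15)(0.00)] = 0.1125
  C_31 = (-0.15)(-0.35) − (0.00)(0.80) = 0.0525
  C_32 = −[(0.75)(-0.35) − (0.00)(-0.45)] = 0.2625
  C_33 = (0.75)(0.80) − (-0.15)(-0.45) = 0.5325
det(I−A) = Σ_j (I−A)_1j·C_1j = (0.75)(0.3875) + (-0.15)(0.2475) + (0.00)(0.0675) = 0.2535
adj(I−A) = Cᵀ =
  [ 0.3875   0.0825   0.0525]
  [ 0.2475   0.4125   0.2625]
  [ 0.0675   0.1125   0.5325]
(I − A)⁻¹ = adj(I−A) / det(I−A) ≈
  [   1.5286     0.3254     0.2071]
  [   0.9763     1.6272     1.0355]
  [   0.2663     0.4438     2.1006]
Δx = (I − A)⁻¹ Δd with Δd having +150 in the Semiconductors component and 0 elsewhere.
So Δx_2 = L_22 · (+150), where L_22 = adj(I−A)_22 / det(I−A) = 0.4125 / 0.2535.
Δx_2 = 0.4125 × (+150) / 0.2535 = 61.875 / 0.2535 ≈ 244.08.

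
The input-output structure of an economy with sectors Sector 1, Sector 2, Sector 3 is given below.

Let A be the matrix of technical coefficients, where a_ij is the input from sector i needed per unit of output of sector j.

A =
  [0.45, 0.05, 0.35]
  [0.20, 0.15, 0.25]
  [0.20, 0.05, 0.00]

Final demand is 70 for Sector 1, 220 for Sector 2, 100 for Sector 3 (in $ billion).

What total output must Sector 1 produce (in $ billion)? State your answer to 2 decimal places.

I − A =
  [   0.55    -0.05    -0.35]
  [  -0.20     0.85    -0.25]
  [  -0.20    -0.05     1.00]
Cofactors of I−A, C_ij = (−1)^(i+j)·(minor ij) (rows/columns in the sector order above):
  C_11 = (0.85)(1.00) − (-0.25)(-0.05) = 0.8375
  C_12 = −[(-0.20)(1.00) − (-0.25)(-0.20)] = 0.2500
  C_13 = (-0.20)(-0.05) − (0.85)(-0.20) = 0.1800
  C_21 = −[(-0.05)(1.00) − (-0.35)(-0.05)] = 0.0675
  C_22 = (0.55)(1.00) − (-0.35)(-0.20) = 0.4800
  C_23 = −[(0.55)(-0.05) − (-0.05)(-0.20)] = 0.0375
  C_31 = (-0.05)(-0.25) − (-0.35)(0.85) = 0.3100
  C_32 = −[(0.55)(-0.25) − (-0.35)(-0.20)] = 0.2075
  C_33 = (0.55)(0.85) − (-0.05)(-0.20) = 0.4575
det(I−A) = Σ_j (I−A)_1j·C_1j = (0.55)(0.8375) + (-0.05)(0.2500) + (-0.35)(0.1800) = 0.385125
adj(I−A) = Cᵀ =
  [ 0.8375   0.0675   0.3100]
  [ 0.2500   0.4800   0.2075]
  [ 0.1800   0.0375   0.4575]
(I − A)⁻¹ = adj(I−A) / det(I−A) ≈
  [   2.1746     0.1753     0.8049]
  [   0.6491     1.2463     0.5388]
  [   0.4674     0.0974     1.1879]
x = (I − A)⁻¹ d = adj(I−A)·d / det(I−A), with det(I−A) = 0.385125:
  x_1 = (0.8375·70 + 0.0675·220 + 0.3100·100) / 0.385125 = 104.475 / 0.385125 ≈ 271.28
  x_2 = (0.2500·70 + 0.4800·220 + 0.2075·100) / 0.385125 = 143.85 / 0.385125 ≈ 373.52
  x_3 = (0.1800·70 + 0.0375·220 + 0.4575·100) / 0.385125 = 66.60 / 0.385125 ≈ 172.93

x_1 = 271.28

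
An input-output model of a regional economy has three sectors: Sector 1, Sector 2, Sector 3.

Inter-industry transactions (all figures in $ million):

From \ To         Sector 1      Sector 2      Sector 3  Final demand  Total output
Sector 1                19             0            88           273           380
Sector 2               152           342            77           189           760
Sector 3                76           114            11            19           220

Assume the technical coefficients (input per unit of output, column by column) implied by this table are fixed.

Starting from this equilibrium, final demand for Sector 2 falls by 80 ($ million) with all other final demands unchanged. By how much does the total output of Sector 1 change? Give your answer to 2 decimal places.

Δx_1 = -12.68

Technical coefficients a_ij = z_ij / X_j:
  a_11 = 19/380 = 0.05, a_21 = 152/380 = 0.40, a_31 = 76/380 = 0.20
  a_12 = 0/760 = 0.00, a_22 = 342/760 = 0.45, a_32 = 114/760 = 0.15
  a_13 = 88/220 = 0.40, a_23 = 77/220 = 0.35, a_33 = 11/220 = 0.05
I − A =
  [   0.95     0.00    -0.40]
  [  -0.40     0.55    -0.35]
  [  -0.20    -0.15     0.95]
Cofactors of I−A, C_ij = (−1)^(i+j)·(minor ij) (rows/columns in the sector order above):
  C_11 = (0.55)(0.95) − (-0.35)(-0.15) = 0.4700
  C_12 = −[(-0.40)(0.95) − (-0.35)(-0.20)] = 0.4500
  C_13 = (-0.40)(-0.15) − (0.55)(-0.20) = 0.1700
  C_21 = −[(0.00)(0.95) − (-0.40)(-0.15)] = 0.0600
  C_22 = (0.95)(0.95) − (-0.40)(-0.20) = 0.8225
  C_23 = −[(0.95)(-0.15) − (0.00)(-0.20)] = 0.1425
  C_31 = (0.00)(-0.35) − (-0.40)(0.55) = 0.2200
  C_32 = −[(0.95)(-0.35) − (-0.40)(-0.40)] = 0.4925
  C_33 = (0.95)(0.55) − (0.00)(-0.40) = 0.5225
det(I−A) = Σ_j (I−A)_1j·C_1j = (0.95)(0.4700) + (0.00)(0.4500) + (-0.40)(0.1700) = 0.3785
adj(I−A) = Cᵀ =
  [ 0.4700   0.0600   0.2200]
  [ 0.4500   0.8225   0.4925]
  [ 0.1700   0.1425   0.5225]
(I − A)⁻¹ = adj(I−A) / det(I−A) ≈
  [   1.2417     0.1585     0.5812]
  [   1.1889     2.1731     1.3012]
  [   0.4491     0.3765     1.3804]
Δx = (I − A)⁻¹ Δd with Δd having -80 in the Sector 2 component and 0 elsewhere.
So Δx_1 = L_12 · (-80), where L_12 = adj(I−A)_12 / det(I−A) = 0.0600 / 0.3785.
Δx_1 = 0.0600 × (-80) / 0.3785 = -4.80 / 0.3785 ≈ -12.68.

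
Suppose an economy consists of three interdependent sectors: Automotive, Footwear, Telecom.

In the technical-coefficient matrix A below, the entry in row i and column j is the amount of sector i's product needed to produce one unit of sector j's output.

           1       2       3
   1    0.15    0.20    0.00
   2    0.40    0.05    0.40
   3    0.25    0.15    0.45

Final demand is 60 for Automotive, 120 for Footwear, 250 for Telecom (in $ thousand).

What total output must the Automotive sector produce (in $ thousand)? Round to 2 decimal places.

I − A =
  [   0.85    -0.20     0.00]
  [  -0.40     0.95    -0.40]
  [  -0.25    -0.15     0.55]
Cofactors of I−A, C_ij = (−1)^(i+j)·(minor ij) (rows/columns in the sector order above):
  C_11 = (0.95)(0.55) − (-0.40)(-0.15) = 0.4625
  C_12 = −[(-0.40)(0.55) − (-0.40)(-0.25)] = 0.3200
  C_13 = (-0.40)(-0.15) − (0.95)(-0.25) = 0.2975
  C_21 = −[(-0.20)(0.55) − (0.00)(-0.15)] = 0.1100
  C_22 = (0.85)(0.55) − (0.00)(-0.25) = 0.4675
  C_23 = −[(0.85)(-0.15) − (-0.20)(-0.25)] = 0.1775
  C_31 = (-0.20)(-0.40) − (0.00)(0.95) = 0.0800
  C_32 = −[(0.85)(-0.40) − (0.00)(-0.40)] = 0.3400
  C_33 = (0.85)(0.95) − (-0.20)(-0.40) = 0.7275
det(I−A) = Σ_j (I−A)_1j·C_1j = (0.85)(0.4625) + (-0.20)(0.3200) + (0.00)(0.2975) = 0.329125
adj(I−A) = Cᵀ =
  [ 0.4625   0.1100   0.0800]
  [ 0.3200   0.4675   0.3400]
  [ 0.2975   0.1775   0.7275]
(I − A)⁻¹ = adj(I−A) / det(I−A) ≈
  [   1.4052     0.3342     0.2431]
  [   0.9723     1.4204     1.0330]
  [   0.9039     0.5393     2.2104]
x = (I − A)⁻¹ d = adj(I−A)·d / det(I−A), with det(I−A) = 0.329125:
  x_1 = (0.4625·60 + 0.1100·120 + 0.0800·250) / 0.329125 = 60.95 / 0.329125 ≈ 185.19
  x_2 = (0.3200·60 + 0.4675·120 + 0.3400·250) / 0.329125 = 160.30 / 0.329125 ≈ 487.05
  x_3 = (0.2975·60 + 0.1775·120 + 0.7275·250) / 0.329125 = 221.025 / 0.329125 ≈ 671.55

x_1 = 185.19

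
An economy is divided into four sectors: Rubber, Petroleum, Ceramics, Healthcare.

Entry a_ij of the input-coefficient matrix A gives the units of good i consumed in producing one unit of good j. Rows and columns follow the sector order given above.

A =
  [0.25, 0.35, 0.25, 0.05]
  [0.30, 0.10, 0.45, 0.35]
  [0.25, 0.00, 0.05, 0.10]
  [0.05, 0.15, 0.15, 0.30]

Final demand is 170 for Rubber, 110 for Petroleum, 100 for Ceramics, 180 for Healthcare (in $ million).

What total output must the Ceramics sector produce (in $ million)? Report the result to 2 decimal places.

x_C = 356.98

I − A =
  [   0.75    -0.35    -0.25    -0.05]
  [  -0.30     0.90    -0.45    -0.35]
  [  -0.25     0.00     0.95    -0.10]
  [  -0.05    -0.15    -0.15     0.70]
Compute the cofactors C_ij = (−1)^(i+j)·(3×3 minor ij) of I−A; the adjugate is their transpose:
adj(I−A) = Cᵀ =
  [ 0.528375   0.238375   0.283125   0.197375]
  [ 0.305750   0.438250   0.333625   0.288625]
  [ 0.153375   0.076125   0.349000   0.098875]
  [ 0.136125   0.127250   0.166500   0.445875]
det(I−A) = Σ_j (I−A)_1j·C_1j = (0.75)(0.528375) + (-0.35)(0.305750) + (-0.25)(0.153375) + (-0.05)(0.136125) = 0.24411875
(I − A)⁻¹ = adj(I−A) / det(I−A) ≈
  [   2.1644     0.9765     1.1598     0.8085]
  [   1.2525     1.7952     1.3667     1.1823]
  [   0.6283     0.3118     1.4296     0.4050]
  [   0.5576     0.5213     0.6820     1.8265]
x = (I − A)⁻¹ d = adj(I−A)·d / det(I−A), with det(I−A) = 0.24411875:
  x_R = (0.528375·170 + 0.238375·110 + 0.283125·100 + 0.197375·180) / 0.24411875 = 179.885 / 0.24411875 ≈ 736.87
  x_P = (0.305750·170 + 0.438250·110 + 0.333625·100 + 0.288625·180) / 0.24411875 = 185.50 / 0.24411875 ≈ 759.88
  x_C = (0.153375·170 + 0.076125·110 + 0.349000·100 + 0.098875·180) / 0.24411875 = 87.145 / 0.24411875 ≈ 356.98
  x_H = (0.136125·170 + 0.127250·110 + 0.166500·100 + 0.445875·180) / 0.24411875 = 134.04625 / 0.24411875 ≈ 549.10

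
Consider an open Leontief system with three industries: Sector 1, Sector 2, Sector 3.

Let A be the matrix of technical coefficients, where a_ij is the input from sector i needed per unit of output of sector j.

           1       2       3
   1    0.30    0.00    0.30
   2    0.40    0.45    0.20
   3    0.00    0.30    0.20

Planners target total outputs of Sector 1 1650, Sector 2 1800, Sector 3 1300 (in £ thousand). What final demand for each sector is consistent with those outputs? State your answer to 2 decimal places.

I − A =
  [   0.70     0.00    -0.30]
  [  -0.40     0.55    -0.20]
  [   0.00    -0.30     0.80]
d = (I − A) x:
  d_1 = (+0.70)·1650 + (+0.00)·1800 + (-0.30)·1300 = 765.00
  d_2 = (-0.40)·1650 + (+0.55)·1800 + (-0.20)·1300 = 70.00
  d_3 = (+0.00)·1650 + (-0.30)·1800 + (+0.80)·1300 = 500.00

d_1 = 765.00, d_2 = 70.00, d_3 = 500.00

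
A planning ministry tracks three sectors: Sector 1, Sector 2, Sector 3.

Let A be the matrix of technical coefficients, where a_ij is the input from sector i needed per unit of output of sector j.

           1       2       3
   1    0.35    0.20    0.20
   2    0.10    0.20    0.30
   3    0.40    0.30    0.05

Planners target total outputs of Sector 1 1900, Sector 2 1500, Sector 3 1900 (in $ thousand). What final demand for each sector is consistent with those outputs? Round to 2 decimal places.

d_1 = 555.00, d_2 = 440.00, d_3 = 595.00

I − A =
  [   0.65    -0.20    -0.20]
  [  -0.10     0.80    -0.30]
  [  -0.40    -0.30     0.95]
d = (I − A) x:
  d_1 = (+0.65)·1900 + (-0.20)·1500 + (-0.20)·1900 = 555.00
  d_2 = (-0.10)·1900 + (+0.80)·1500 + (-0.30)·1900 = 440.00
  d_3 = (-0.40)·1900 + (-0.30)·1500 + (+0.95)·1900 = 595.00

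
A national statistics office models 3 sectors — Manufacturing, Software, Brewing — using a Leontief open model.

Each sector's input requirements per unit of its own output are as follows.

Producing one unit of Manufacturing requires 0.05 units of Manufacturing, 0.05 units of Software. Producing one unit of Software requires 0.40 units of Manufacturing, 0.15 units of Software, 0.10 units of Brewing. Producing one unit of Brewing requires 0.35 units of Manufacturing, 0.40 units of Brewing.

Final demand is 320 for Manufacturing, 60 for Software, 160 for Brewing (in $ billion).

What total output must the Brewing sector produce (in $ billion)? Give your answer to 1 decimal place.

I − A =
  [   0.95    -0.40    -0.35]
  [  -0.05     0.85     0.00]
  [   0.00    -0.10     0.60]
Cofactors of I−A, C_ij = (−1)^(i+j)·(minor ij) (rows/columns in the sector order above):
  C_11 = (0.85)(0.60) − (0.00)(-0.10) = 0.5100
  C_12 = −[(-0.05)(0.60) − (0.00)(0.00)] = 0.0300
  C_13 = (-0.05)(-0.10) − (0.85)(0.00) = 0.0050
  C_21 = −[(-0.40)(0.60) − (-0.35)(-0.10)] = 0.2750
  C_22 = (0.95)(0.60) − (-0.35)(0.00) = 0.5700
  C_23 = −[(0.95)(-0.10) − (-0.40)(0.00)] = 0.0950
  C_31 = (-0.40)(0.00) − (-0.35)(0.85) = 0.2975
  C_32 = −[(0.95)(0.00) − (-0.35)(-0.05)] = 0.0175
  C_33 = (0.95)(0.85) − (-0.40)(-0.05) = 0.7875
det(I−A) = Σ_j (I−A)_1j·C_1j = (0.95)(0.5100) + (-0.40)(0.0300) + (-0.35)(0.0050) = 0.47075
adj(I−A) = Cᵀ =
  [ 0.5100   0.2750   0.2975]
  [ 0.0300   0.5700   0.0175]
  [ 0.0050   0.0950   0.7875]
(I − A)⁻¹ = adj(I−A) / det(I−A) ≈
  [   1.0834     0.5842     0.6320]
  [   0.0637     1.2108     0.0372]
  [   0.0106     0.2018     1.6729]
x = (I − A)⁻¹ d = adj(I−A)·d / det(I−A), with det(I−A) = 0.47075:
  x_1 = (0.5100·320 + 0.2750·60 + 0.2975·160) / 0.47075 = 227.30 / 0.47075 ≈ 482.8
  x_2 = (0.0300·320 + 0.5700·60 + 0.0175·160) / 0.47075 = 46.60 / 0.47075 ≈ 99.0
  x_3 = (0.0050·320 + 0.0950·60 + 0.7875·160) / 0.47075 = 133.30 / 0.47075 ≈ 283.2

x_3 = 283.2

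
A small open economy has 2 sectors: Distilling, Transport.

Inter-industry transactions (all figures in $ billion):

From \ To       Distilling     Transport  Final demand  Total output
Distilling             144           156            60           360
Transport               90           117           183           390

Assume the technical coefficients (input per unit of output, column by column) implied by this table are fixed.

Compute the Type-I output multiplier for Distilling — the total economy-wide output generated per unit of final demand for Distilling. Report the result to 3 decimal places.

Technical coefficients a_ij = z_ij / X_j:
  a_11 = 144/360 = 0.40, a_21 = 90/360 = 0.25
  a_12 = 156/390 = 0.40, a_22 = 117/390 = 0.30
I − A =
  [   0.60    -0.40]
  [  -0.25     0.70]
det(I−A) = (0.60)(0.70) − (-0.40)(-0.25) = 0.3200
adj(I−A) = [[0.70, 0.40], [0.25, 0.60]]
(I − A)⁻¹ = adj(I−A) / det(I−A) ≈
  [   2.1875     1.2500]
  [   0.7813     1.8750]
The output multiplier for sector j is the column-j sum of the Leontief inverse (I − A)⁻¹ = adj(I−A) / det(I−A).
Column 1 of adj(I−A): (0.70, 0.25); det(I−A) = 0.3200.
m_1 = (0.70 + 0.25) / 0.3200 = 0.95 / 0.3200 ≈ 2.969.

m_1 = 2.969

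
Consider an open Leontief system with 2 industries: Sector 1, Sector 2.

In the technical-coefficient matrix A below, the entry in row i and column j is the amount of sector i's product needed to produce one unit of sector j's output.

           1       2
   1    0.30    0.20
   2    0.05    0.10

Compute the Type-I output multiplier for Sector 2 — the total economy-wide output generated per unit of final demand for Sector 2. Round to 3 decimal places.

I − A =
  [   0.70    -0.20]
  [  -0.05     0.90]
det(I−A) = (0.70)(0.90) − (-0.20)(-0.05) = 0.6200
adj(I−A) = [[0.90, 0.20], [0.05, 0.70]]
(I − A)⁻¹ = adj(I−A) / det(I−A) ≈
  [   1.4516     0.3226]
  [   0.0806     1.1290]
The output multiplier for sector j is the column-j sum of the Leontief inverse (I − A)⁻¹ = adj(I−A) / det(I−A).
Column 2 of adj(I−A): (0.20, 0.70); det(I−A) = 0.6200.
m_2 = (0.20 + 0.70) / 0.6200 = 0.90 / 0.6200 ≈ 1.452.

m_2 = 1.452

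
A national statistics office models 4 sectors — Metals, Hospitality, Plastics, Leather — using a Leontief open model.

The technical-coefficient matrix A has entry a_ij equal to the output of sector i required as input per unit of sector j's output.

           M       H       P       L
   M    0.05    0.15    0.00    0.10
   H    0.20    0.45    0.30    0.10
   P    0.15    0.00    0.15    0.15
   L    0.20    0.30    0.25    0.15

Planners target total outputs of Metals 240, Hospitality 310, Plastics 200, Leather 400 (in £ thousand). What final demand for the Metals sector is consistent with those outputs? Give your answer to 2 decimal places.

I − A =
  [   0.95    -0.15     0.00    -0.10]
  [  -0.20     0.55    -0.30    -0.10]
  [  -0.15     0.00     0.85    -0.15]
  [  -0.20    -0.30    -0.25     0.85]
d = (I − A) x:
  d_M = (+0.95)·240 + (-0.15)·310 + (+0.00)·200 + (-0.10)·400 = 141.50
  d_H = (-0.20)·240 + (+0.55)·310 + (-0.30)·200 + (-0.10)·400 = 22.50
  d_P = (-0.15)·240 + (+0.00)·310 + (+0.85)·200 + (-0.15)·400 = 74.00
  d_L = (-0.20)·240 + (-0.30)·310 + (-0.25)·200 + (+0.85)·400 = 149.00

d_M = 141.50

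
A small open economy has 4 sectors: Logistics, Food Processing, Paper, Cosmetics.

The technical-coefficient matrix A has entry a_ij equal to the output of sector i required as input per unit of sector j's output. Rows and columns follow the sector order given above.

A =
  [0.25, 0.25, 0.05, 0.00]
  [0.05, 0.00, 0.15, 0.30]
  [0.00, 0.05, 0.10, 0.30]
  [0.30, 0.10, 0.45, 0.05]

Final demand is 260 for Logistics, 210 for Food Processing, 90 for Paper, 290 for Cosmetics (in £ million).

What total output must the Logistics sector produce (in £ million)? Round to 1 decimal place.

x_L = 537.6

I − A =
  [   0.75    -0.25    -0.05     0.00]
  [  -0.05     1.00    -0.15    -0.30]
  [   0.00    -0.05     0.90    -0.30]
  [  -0.30    -0.10    -0.45     0.95]
Compute the cofactors C_ij = (−1)^(i+j)·(3×3 minor ij) of I−A; the adjugate is their transpose:
adj(I−A) = Cᵀ =
  [ 0.674625   0.183875   0.115375   0.094500]
  [ 0.130500   0.535500   0.215000   0.237000]
  [ 0.098375   0.080625   0.655625   0.232500]
  [ 0.273375   0.152625   0.369625   0.658000]
det(I−A) = Σ_j (I−A)_1j·C_1j = (0.75)(0.674625) + (-0.25)(0.130500) + (-0.05)(0.098375) + (0.00)(0.273375) = 0.468425
(I − A)⁻¹ = adj(I−A) / det(I−A) ≈
  [   1.4402     0.3925     0.2463     0.2017]
  [   0.2786     1.1432     0.4590     0.5060]
  [   0.2100     0.1721     1.3996     0.4963]
  [   0.5836     0.3258     0.7891     1.4047]
x = (I − A)⁻¹ d = adj(I−A)·d / det(I−A), with det(I−A) = 0.468425:
  x_L = (0.674625·260 + 0.183875·210 + 0.115375·90 + 0.094500·290) / 0.468425 = 251.805 / 0.468425 ≈ 537.6
  x_F = (0.130500·260 + 0.535500·210 + 0.215000·90 + 0.237000·290) / 0.468425 = 234.465 / 0.468425 ≈ 500.5
  x_P = (0.098375·260 + 0.080625·210 + 0.655625·90 + 0.232500·290) / 0.468425 = 168.94 / 0.468425 ≈ 360.7
  x_C = (0.273375·260 + 0.152625·210 + 0.369625·90 + 0.658000·290) / 0.468425 = 327.215 / 0.468425 ≈ 698.5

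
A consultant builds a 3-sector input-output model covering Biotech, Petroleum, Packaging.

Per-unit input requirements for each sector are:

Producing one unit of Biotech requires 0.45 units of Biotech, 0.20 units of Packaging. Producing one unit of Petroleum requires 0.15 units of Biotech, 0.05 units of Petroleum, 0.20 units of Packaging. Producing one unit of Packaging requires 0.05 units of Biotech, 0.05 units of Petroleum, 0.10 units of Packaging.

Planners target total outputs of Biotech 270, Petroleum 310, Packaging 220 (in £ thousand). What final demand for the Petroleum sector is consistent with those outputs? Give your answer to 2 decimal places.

I − A =
  [   0.55    -0.15    -0.05]
  [   0.00     0.95    -0.05]
  [  -0.20    -0.20     0.90]
d = (I − A) x:
  d_1 = (+0.55)·270 + (-0.15)·310 + (-0.05)·220 = 91.00
  d_2 = (+0.00)·270 + (+0.95)·310 + (-0.05)·220 = 283.50
  d_3 = (-0.20)·270 + (-0.20)·310 + (+0.90)·220 = 82.00

d_2 = 283.50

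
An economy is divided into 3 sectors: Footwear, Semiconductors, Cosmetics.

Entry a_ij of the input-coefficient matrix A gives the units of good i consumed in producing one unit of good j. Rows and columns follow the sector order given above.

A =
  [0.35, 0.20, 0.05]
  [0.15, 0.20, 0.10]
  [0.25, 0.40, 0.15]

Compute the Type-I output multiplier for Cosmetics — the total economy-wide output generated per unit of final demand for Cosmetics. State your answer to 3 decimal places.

m_3 = 1.671

I − A =
  [   0.65    -0.20    -0.05]
  [  -0.15     0.80    -0.10]
  [  -0.25    -0.40     0.85]
Cofactors of I−A, C_ij = (−1)^(i+j)·(minor ij) (rows/columns in the sector order above):
  C_11 = (0.80)(0.85) − (-0.10)(-0.40) = 0.6400
  C_12 = −[(-0.15)(0.85) − (-0.10)(-0.25)] = 0.1525
  C_13 = (-0.15)(-0.40) − (0.80)(-0.25) = 0.2600
  C_21 = −[(-0.20)(0.85) − (-0.05)(-0.40)] = 0.1900
  C_22 = (0.65)(0.85) − (-0.05)(-0.25) = 0.5400
  C_23 = −[(0.65)(-0.40) − (-0.20)(-0.25)] = 0.3100
  C_31 = (-0.20)(-0.10) − (-0.05)(0.80) = 0.0600
  C_32 = −[(0.65)(-0.10) − (-0.05)(-0.15)] = 0.0725
  C_33 = (0.65)(0.80) − (-0.20)(-0.15) = 0.4900
det(I−A) = Σ_j (I−A)_1j·C_1j = (0.65)(0.6400) + (-0.20)(0.1525) + (-0.05)(0.2600) = 0.3725
adj(I−A) = Cᵀ =
  [ 0.6400   0.1900   0.0600]
  [ 0.1525   0.5400   0.0725]
  [ 0.2600   0.3100   0.4900]
(I − A)⁻¹ = adj(I−A) / det(I−A) ≈
  [   1.7181     0.5101     0.1611]
  [   0.4094     1.4497     0.1946]
  [   0.6980     0.8322     1.3154]
The output multiplier for sector j is the column-j sum of the Leontief inverse (I − A)⁻¹ = adj(I−A) / det(I−A).
Column 3 of adj(I−A): (0.0600, 0.0725, 0.4900); det(I−A) = 0.3725.
m_3 = (0.0600 + 0.0725 + 0.4900) / 0.3725 = 0.6225 / 0.3725 ≈ 1.671.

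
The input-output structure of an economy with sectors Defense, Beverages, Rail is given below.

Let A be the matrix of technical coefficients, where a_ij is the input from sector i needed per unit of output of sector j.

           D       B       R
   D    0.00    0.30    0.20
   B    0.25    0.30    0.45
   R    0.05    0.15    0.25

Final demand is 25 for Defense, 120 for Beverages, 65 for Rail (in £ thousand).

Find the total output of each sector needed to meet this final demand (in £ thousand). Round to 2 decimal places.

x_D = 157.66, x_B = 333.03, x_R = 163.78

I − A =
  [   1.00    -0.30    -0.20]
  [  -0.25     0.70    -0.45]
  [  -0.05    -0.15     0.75]
Cofactors of I−A, C_ij = (−1)^(i+j)·(minor ij) (rows/columns in the sector order above):
  C_11 = (0.70)(0.75) − (-0.45)(-0.15) = 0.4575
  C_12 = −[(-0.25)(0.75) − (-0.45)(-0.05)] = 0.2100
  C_13 = (-0.25)(-0.15) − (0.70)(-0.05) = 0.0725
  C_21 = −[(-0.30)(0.75) − (-0.20)(-0.15)] = 0.2550
  C_22 = (1.00)(0.75) − (-0.20)(-0.05) = 0.7400
  C_23 = −[(1.00)(-0.15) − (-0.30)(-0.05)] = 0.1650
  C_31 = (-0.30)(-0.45) − (-0.20)(0.70) = 0.2750
  C_32 = −[(1.00)(-0.45) − (-0.20)(-0.25)] = 0.5000
  C_33 = (1.00)(0.70) − (-0.30)(-0.25) = 0.6250
det(I−A) = Σ_j (I−A)_1j·C_1j = (1.00)(0.4575) + (-0.30)(0.2100) + (-0.20)(0.0725) = 0.3800
adj(I−A) = Cᵀ =
  [ 0.4575   0.2550   0.2750]
  [ 0.2100   0.7400   0.5000]
  [ 0.0725   0.1650   0.6250]
(I − A)⁻¹ = adj(I−A) / det(I−A) ≈
  [   1.2039     0.6711     0.7237]
  [   0.5526     1.9474     1.3158]
  [   0.1908     0.4342     1.6447]
x = (I − A)⁻¹ d = adj(I−A)·d / det(I−A), with det(I−A) = 0.3800:
  x_D = (0.4575·25 + 0.2550·120 + 0.2750·65) / 0.3800 = 59.9125 / 0.3800 ≈ 157.66
  x_B = (0.2100·25 + 0.7400·120 + 0.5000·65) / 0.3800 = 126.55 / 0.3800 ≈ 333.03
  x_R = (0.0725·25 + 0.1650·120 + 0.6250·65) / 0.3800 = 62.2375 / 0.3800 ≈ 163.78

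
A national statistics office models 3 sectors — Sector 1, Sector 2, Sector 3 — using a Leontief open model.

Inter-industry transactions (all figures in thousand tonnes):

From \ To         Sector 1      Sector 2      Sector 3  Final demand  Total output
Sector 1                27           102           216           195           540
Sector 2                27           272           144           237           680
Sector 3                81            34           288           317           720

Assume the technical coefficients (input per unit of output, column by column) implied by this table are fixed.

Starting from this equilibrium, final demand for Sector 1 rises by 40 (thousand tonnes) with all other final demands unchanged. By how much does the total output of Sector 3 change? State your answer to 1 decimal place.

Technical coefficients a_ij = z_ij / X_j:
  a_11 = 27/540 = 0.05, a_21 = 27/540 = 0.05, a_31 = 81/540 = 0.15
  a_12 = 102/680 = 0.15, a_22 = 272/680 = 0.40, a_32 = 34/680 = 0.05
  a_13 = 216/720 = 0.30, a_23 = 144/720 = 0.20, a_33 = 288/720 = 0.40
I − A =
  [   0.95    -0.15    -0.30]
  [  -0.05     0.60    -0.20]
  [  -0.15    -0.05     0.60]
Cofactors of I−A, C_ij = (−1)^(i+j)·(minor ij) (rows/columns in the sector order above):
  C_11 = (0.60)(0.60) − (-0.20)(-0.05) = 0.3500
  C_12 = −[(-0.05)(0.60) − (-0.20)(-0.15)] = 0.0600
  C_13 = (-0.05)(-0.05) − (0.60)(-0.15) = 0.0925
  C_21 = −[(-0.15)(0.60) − (-0.30)(-0.05)] = 0.1050
  C_22 = (0.95)(0.60) − (-0.30)(-0.15) = 0.5250
  C_23 = −[(0.95)(-0.05) − (-0.15)(-0.15)] = 0.0700
  C_31 = (-0.15)(-0.20) − (-0.30)(0.60) = 0.2100
  C_32 = −[(0.95)(-0.20) − (-0.30)(-0.05)] = 0.2050
  C_33 = (0.95)(0.60) − (-0.15)(-0.05) = 0.5625
det(I−A) = Σ_j (I−A)_1j·C_1j = (0.95)(0.3500) + (-0.15)(0.0600) + (-0.30)(0.0925) = 0.29575
adj(I−A) = Cᵀ =
  [ 0.3500   0.1050   0.2100]
  [ 0.0600   0.5250   0.2050]
  [ 0.0925   0.0700   0.5625]
(I − A)⁻¹ = adj(I−A) / det(I−A) ≈
  [   1.1834     0.3550     0.7101]
  [   0.2029     1.7751     0.6932]
  [   0.3128     0.2367     1.9019]
Δx = (I − A)⁻¹ Δd with Δd having +40 in the Sector 1 component and 0 elsewhere.
So Δx_3 = L_31 · (+40), where L_31 = adj(I−A)_31 / det(I−A) = 0.0925 / 0.29575.
Δx_3 = 0.0925 × (+40) / 0.29575 = 3.70 / 0.29575 ≈ 12.5.

Δx_3 = 12.5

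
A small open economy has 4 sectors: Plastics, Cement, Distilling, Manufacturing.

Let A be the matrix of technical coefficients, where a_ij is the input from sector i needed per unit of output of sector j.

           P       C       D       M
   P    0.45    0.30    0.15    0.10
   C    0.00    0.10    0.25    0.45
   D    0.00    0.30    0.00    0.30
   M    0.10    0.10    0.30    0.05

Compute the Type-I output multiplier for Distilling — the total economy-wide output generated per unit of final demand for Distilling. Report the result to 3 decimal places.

I − A =
  [   0.55    -0.30    -0.15    -0.10]
  [   0.00     0.90    -0.25    -0.45]
  [   0.00    -0.30     1.00    -0.30]
  [  -0.10    -0.10    -0.30     0.95]
Compute the cofactors C_ij = (−1)^(i+j)·(3×3 minor ij) of I−A; the adjugate is their transpose:
adj(I−A) = Cᵀ =
  [ 0.609750   0.324250   0.262750   0.300750]
  [ 0.052500   0.458500   0.209125   0.288750]
  [ 0.040500   0.179250   0.423000   0.222750]
  [ 0.082500   0.139000   0.183250   0.453750]
det(I−A) = Σ_j (I−A)_1j·C_1j = (0.55)(0.609750) + (-0.30)(0.052500) + (-0.15)(0.040500) + (-0.10)(0.082500) = 0.3052875
(I − A)⁻¹ = adj(I−A) / det(I−A) ≈
  [   1.9973     1.0621     0.8607     0.9851]
  [   0.1720     1.5019     0.6850     0.9458]
  [   0.1327     0.5872     1.3856     0.7296]
  [   0.2702     0.4553     0.6003     1.4863]
The output multiplier for sector j is the column-j sum of the Leontief inverse (I − A)⁻¹ = adj(I−A) / det(I−A).
Column D of adj(I−A): (0.262750, 0.209125, 0.423000, 0.183250); det(I−A) = 0.3052875.
m_D = (0.262750 + 0.209125 + 0.423000 + 0.183250) / 0.3052875 = 1.078125 / 0.3052875 ≈ 3.532.

m_D = 3.532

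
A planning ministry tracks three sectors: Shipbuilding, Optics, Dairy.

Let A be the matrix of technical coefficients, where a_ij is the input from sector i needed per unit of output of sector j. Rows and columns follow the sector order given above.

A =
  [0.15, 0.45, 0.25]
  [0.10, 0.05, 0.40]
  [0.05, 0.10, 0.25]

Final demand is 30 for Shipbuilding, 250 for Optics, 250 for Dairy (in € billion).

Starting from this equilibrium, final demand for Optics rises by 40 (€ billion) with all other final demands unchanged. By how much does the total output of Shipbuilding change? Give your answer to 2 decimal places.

Δx_S = 28.18

I − A =
  [   0.85    -0.45    -0.25]
  [  -0.10     0.95    -0.40]
  [  -0.05    -0.10     0.75]
Cofactors of I−A, C_ij = (−1)^(i+j)·(minor ij) (rows/columns in the sector order above):
  C_11 = (0.95)(0.75) − (-0.40)(-0.10) = 0.6725
  C_12 = −[(-0.10)(0.75) − (-0.40)(-0.05)] = 0.0950
  C_13 = (-0.10)(-0.10) − (0.95)(-0.05) = 0.0575
  C_21 = −[(-0.45)(0.75) − (-0.25)(-0.10)] = 0.3625
  C_22 = (0.85)(0.75) − (-0.25)(-0.05) = 0.6250
  C_23 = −[(0.85)(-0.10) − (-0.45)(-0.05)] = 0.1075
  C_31 = (-0.45)(-0.40) − (-0.25)(0.95) = 0.4175
  C_32 = −[(0.85)(-0.40) − (-0.25)(-0.10)] = 0.3650
  C_33 = (0.85)(0.95) − (-0.45)(-0.10) = 0.7625
det(I−A) = Σ_j (I−A)_1j·C_1j = (0.85)(0.6725) + (-0.45)(0.0950) + (-0.25)(0.0575) = 0.5145
adj(I−A) = Cᵀ =
  [ 0.6725   0.3625   0.4175]
  [ 0.0950   0.6250   0.3650]
  [ 0.0575   0.1075   0.7625]
(I − A)⁻¹ = adj(I−A) / det(I−A) ≈
  [   1.3071     0.7046     0.8115]
  [   0.1846     1.2148     0.7094]
  [   0.1118     0.2089     1.4820]
Δx = (I − A)⁻¹ Δd with Δd having +40 in the Optics component and 0 elsewhere.
So Δx_S = L_SO · (+40), where L_SO = adj(I−A)_SO / det(I−A) = 0.3625 / 0.5145.
Δx_S = 0.3625 × (+40) / 0.5145 = 14.50 / 0.5145 ≈ 28.18.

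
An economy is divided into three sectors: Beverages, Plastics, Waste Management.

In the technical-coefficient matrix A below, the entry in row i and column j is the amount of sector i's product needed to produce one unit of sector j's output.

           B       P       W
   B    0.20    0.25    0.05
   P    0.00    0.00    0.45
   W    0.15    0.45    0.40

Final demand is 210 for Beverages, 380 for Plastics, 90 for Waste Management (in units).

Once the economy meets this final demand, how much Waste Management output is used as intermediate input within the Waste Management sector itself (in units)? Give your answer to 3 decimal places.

z_WW = 346.769

I − A =
  [   0.80    -0.25    -0.05]
  [   0.00     1.00    -0.45]
  [  -0.15    -0.45     0.60]
Cofactors of I−A, C_ij = (−1)^(i+j)·(minor ij) (rows/columns in the sector order above):
  C_11 = (1.00)(0.60) − (-0.45)(-0.45) = 0.3975
  C_12 = −[(0.00)(0.60) − (-0.45)(-0.15)] = 0.0675
  C_13 = (0.00)(-0.45) − (1.00)(-0.15) = 0.1500
  C_21 = −[(-0.25)(0.60) − (-0.05)(-0.45)] = 0.1725
  C_22 = (0.80)(0.60) − (-0.05)(-0.15) = 0.4725
  C_23 = −[(0.80)(-0.45) − (-0.25)(-0.15)] = 0.3975
  C_31 = (-0.25)(-0.45) − (-0.05)(1.00) = 0.1625
  C_32 = −[(0.80)(-0.45) − (-0.05)(0.00)] = 0.3600
  C_33 = (0.80)(1.00) − (-0.25)(0.00) = 0.8000
det(I−A) = Σ_j (I−A)_1j·C_1j = (0.80)(0.3975) + (-0.25)(0.0675) + (-0.05)(0.1500) = 0.293625
adj(I−A) = Cᵀ =
  [ 0.3975   0.1725   0.1625]
  [ 0.0675   0.4725   0.3600]
  [ 0.1500   0.3975   0.8000]
(I − A)⁻¹ = adj(I−A) / det(I−A) ≈
  [   1.3538     0.5875     0.5534]
  [   0.2299     1.6092     1.2261]
  [   0.5109     1.3538     2.7246]
First solve x = (I − A)⁻¹ d = adj(I−A)·d / det(I−A); in particular x_W = (0.1500·210 + 0.3975·380 + 0.8000·90) / 0.293625 = 254.55 / 0.293625 ≈ 866.92209.
Intermediate flow from W to W: z_WW = a_WW · x_W = 0.40 × 254.55 / 0.293625 = 101.82 / 0.293625 ≈ 346.769.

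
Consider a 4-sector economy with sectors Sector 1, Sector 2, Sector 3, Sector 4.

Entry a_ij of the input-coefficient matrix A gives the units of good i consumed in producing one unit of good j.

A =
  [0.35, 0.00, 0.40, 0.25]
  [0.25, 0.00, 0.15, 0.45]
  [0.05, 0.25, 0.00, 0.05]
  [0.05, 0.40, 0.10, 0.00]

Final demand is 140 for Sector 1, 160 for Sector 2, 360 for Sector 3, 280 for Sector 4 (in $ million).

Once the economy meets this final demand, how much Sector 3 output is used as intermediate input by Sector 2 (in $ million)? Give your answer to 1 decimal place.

z_32 = 198.1

I − A =
  [   0.65     0.00    -0.40    -0.25]
  [  -0.25     1.00    -0.15    -0.45]
  [  -0.05    -0.25     1.00    -0.05]
  [  -0.05    -0.40    -0.10     1.00]
Compute the cofactors C_ij = (−1)^(i+j)·(3×3 minor ij) of I−A; the adjugate is their transpose:
adj(I−A) = Cᵀ =
  [ 0.763250   0.214250   0.368000   0.305625]
  [ 0.281375   0.612000   0.240125   0.357750]
  [ 0.116625   0.177375   0.495500   0.133750]
  [ 0.162375   0.273250   0.164000   0.580625]
det(I−A) = Σ_j (I−A)_1j·C_1j = (0.65)(0.763250) + (0.00)(0.281375) + (-0.40)(0.116625) + (-0.25)(0.162375) = 0.40886875
(I − A)⁻¹ = adj(I−A) / det(I−A) ≈
  [   1.8667     0.5240     0.9000     0.7475]
  [   0.6882     1.4968     0.5873     0.8750]
  [   0.2852     0.4338     1.2119     0.3271]
  [   0.3971     0.6683     0.4011     1.4201]
First solve x = (I − A)⁻¹ d = adj(I−A)·d / det(I−A); in particular x_2 = (0.281375·140 + 0.612000·160 + 0.240125·360 + 0.357750·280) / 0.40886875 = 323.9275 / 0.40886875 ≈ 792.253.
Intermediate flow from 3 to 2: z_32 = a_32 · x_2 = 0.25 × 323.9275 / 0.40886875 = 80.981875 / 0.40886875 ≈ 198.1.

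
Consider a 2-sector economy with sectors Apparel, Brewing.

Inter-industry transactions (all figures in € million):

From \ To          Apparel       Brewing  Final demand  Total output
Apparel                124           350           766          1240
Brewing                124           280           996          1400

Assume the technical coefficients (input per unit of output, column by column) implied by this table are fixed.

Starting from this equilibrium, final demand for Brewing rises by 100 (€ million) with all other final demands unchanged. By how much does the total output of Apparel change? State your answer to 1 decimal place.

Δx_1 = 36.0

Technical coefficients a_ij = z_ij / X_j:
  a_11 = 124/1240 = 0.10, a_21 = 124/1240 = 0.10
  a_12 = 350/1400 = 0.25, a_22 = 280/1400 = 0.20
I − A =
  [   0.90    -0.25]
  [  -0.10     0.80]
det(I−A) = (0.90)(0.80) − (-0.25)(-0.10) = 0.6950
adj(I−A) = [[0.80, 0.25], [0.10, 0.90]]
(I − A)⁻¹ = adj(I−A) / det(I−A) ≈
  [   1.1511     0.3597]
  [   0.1439     1.2950]
Δx = (I − A)⁻¹ Δd with Δd having +100 in the Brewing component and 0 elsewhere.
So Δx_1 = L_12 · (+100), where L_12 = adj(I−A)_12 / det(I−A) = 0.25 / 0.6950.
Δx_1 = 0.25 × (+100) / 0.6950 = 25.00 / 0.6950 ≈ 36.0.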